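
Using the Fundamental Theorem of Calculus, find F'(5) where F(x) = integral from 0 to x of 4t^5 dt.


By the Fundamental Theorem of Calculus (Part 1):
If F(x) = integral from 0 to x of f(t) dt, then F'(x) = f(x)
Here f(t) = 4t^5
So F'(x) = 4x^5
Evaluate at x = 5:
F'(5) = 4 * 5^5
= 4 * 3125
= 12500

12500


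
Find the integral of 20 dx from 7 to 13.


The integral of a constant k over [a, b] equals k * (b - a).
integral from 7 to 13 of 20 dx
= 20 * (13 - 7)
= 20 * 6
= 120

120


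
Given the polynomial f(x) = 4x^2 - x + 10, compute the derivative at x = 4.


Differentiate term by term using power and sum rules:
f(x) = 4x^2 - x + 10
f'(x) = 8x - 1
Substitute x = 4:
f'(4) = 8 * 4 - 1
= 32 - 1
= 31

31


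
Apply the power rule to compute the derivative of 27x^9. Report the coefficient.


We apply the power rule: d/dx [ax^n] = a*n * x^(n-1)
d/dx [27x^9]
= 27 * 9 * x^(9-1)
= 243x^8
The coefficient is 243

243


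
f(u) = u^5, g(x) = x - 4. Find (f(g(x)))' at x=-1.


Using the chain rule: (f(g(x)))' = f'(g(x)) * g'(x)
First, find g(-1):
g(-1) = 1 * (-1) - 4 = -5
Next, f'(u) = 5u^4
And g'(x) = 1
So f'(g(-1)) * g'(-1)
= 5 * (-5)^4 * 1
= 5 * 625 * 1
= 3125

3125


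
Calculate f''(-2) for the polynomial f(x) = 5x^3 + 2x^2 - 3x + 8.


First derivative:
f'(x) = 15x^2 + 4x - 3
Second derivative:
f''(x) = 30x + 4
Substitute x = -2:
f''(-2) = 30 * (-2) + 4
= -60 + 4
= -56

-56


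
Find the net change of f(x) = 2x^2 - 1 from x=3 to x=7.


Net change = f(b) - f(a)
f(x) = 2x^2 - 1
Compute f(7):
f(7) = 2 * 7^2 + 0 * 7 - 1
= 98 + 0 - 1
= 97
Compute f(3):
f(3) = 2 * 3^2 + 0 * 3 - 1
= 18 + 0 - 1
= 17
Net change = 97 - 17 = 80

80


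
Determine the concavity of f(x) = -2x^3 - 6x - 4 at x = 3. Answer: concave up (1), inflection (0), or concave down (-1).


Concavity is determined by the sign of f''(x).
f(x) = -2x^3 - 6x - 4
f'(x) = -6x^2 - 6
f''(x) = -12x
f''(3) = -12 * 3 + 0
= -36 + 0
= -36
Since f''(3) < 0, the function is concave down (-1)

-1


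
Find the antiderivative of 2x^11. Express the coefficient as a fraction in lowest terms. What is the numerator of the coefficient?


Apply the power rule for integration:
integral of ax^n dx = a/(n+1) * x^(n+1) + C
integral of 2x^11 dx
= 2/12 * x^12 + C
= 1/6 * x^12 + C
The coefficient in lowest terms is 1/6, and its numerator is 1

1


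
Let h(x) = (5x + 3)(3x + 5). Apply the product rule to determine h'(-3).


Let u(x) = 5x + 3 and v(x) = 3x + 5
u'(x) = 5
v'(x) = 3
Product rule: h'(x) = u'(x)*v(x) + u(x)*v'(x)
= 5 * (3x + 5) + (5x + 3) * 3
At x = -3:
u(-3) = 5 * (-3) + 3 = -12
v(-3) = 3 * (-3) + 5 = -4
h'(-3) = 5 * (-4) + (-12) * 3
= -20 - 36
= -56

-56


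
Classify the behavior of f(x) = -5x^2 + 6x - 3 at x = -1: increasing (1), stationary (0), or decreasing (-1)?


Compute f'(x) to determine behavior:
f'(x) = -10x + 6
f'(-1) = -10 * (-1) + 6
= 10 + 6
= 16
Since f'(-1) > 0, the function is increasing (1)

1


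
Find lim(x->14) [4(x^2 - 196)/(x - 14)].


Direct substitution gives 0/0, so we factor the numerator.
Factor: 4(x^2 - 196) = 4 * (x - 14)(x + 14)
Cancel the common factor (x - 14):
4(x^2 - 196)/(x - 14) = 4 * (x + 14)
Now substitute x = 14:
= 4 * (14 + 14) = 112

112


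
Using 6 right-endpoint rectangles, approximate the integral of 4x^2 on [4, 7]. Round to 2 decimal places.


Right Riemann sum uses right endpoints of each subinterval.
Interval: [4, 7], n = 6
dx = (7 - 4) / 6 = 1/2
Right endpoints: [9/2, 5, 11/2, 6, 13/2, 7]
f values: [81, 100, 121, 144, 169, 196]
Sum = dx * (sum of f values)
= 1/2 * 811
= 811/2 = 405.50

405.50


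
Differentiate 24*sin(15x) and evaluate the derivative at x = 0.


Apply the chain rule to differentiate 24*sin(15x):
d/dx [24*sin(15x)]
= 24 * cos(15x) * d/dx(15x)
= 24 * 15 * cos(15x)
= 360 * cos(15x)
Evaluate at x = 0:
= 360 * cos(0)
= 360 * 1
= 360

360


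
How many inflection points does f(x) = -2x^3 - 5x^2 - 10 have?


Inflection points occur where f''(x) = 0 and concavity changes.
f(x) = -2x^3 - 5x^2 - 10
f'(x) = -6x^2 - 10x
f''(x) = -12x - 10
Set f''(x) = 0:
-12x - 10 = 0
x = 10 / (-12) = -5/6
Since f''(x) is linear (degree 1), it changes sign at this point.
Therefore there is exactly 1 inflection point.

1


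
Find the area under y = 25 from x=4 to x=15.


The area under a constant function y = 25 is a rectangle.
Width = 15 - 4 = 11
Height = 25
Area = width * height
= 11 * 25
= 275

275


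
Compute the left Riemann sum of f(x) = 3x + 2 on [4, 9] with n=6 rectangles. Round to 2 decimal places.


Left Riemann sum uses left endpoints of each subinterval.
Interval: [4, 9], n = 6
dx = (9 - 4) / 6 = 5/6
Left endpoints: [4, 29/6, 17/3, 13/2, 22/3, 49/6]
f values: [14, 33/2, 19, 43/2, 24, 53/2]
Sum = dx * (sum of f values)
= 5/6 * 243/2
= 405/4 = 101.25

101.25


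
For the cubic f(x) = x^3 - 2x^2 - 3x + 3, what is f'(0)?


Differentiate f(x) = x^3 - 2x^2 - 3x + 3 term by term:
f'(x) = 3x^2 - 4x - 3
Substitute x = 0:
f'(0) = 3 * 0^2 - 4 * 0 - 3
= 0 + 0 - 3
= -3

-3


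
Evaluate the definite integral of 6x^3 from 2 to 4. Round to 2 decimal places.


Find the antiderivative of 6x^3:
F(x) = 6/4 * x^4
Apply the Fundamental Theorem of Calculus:
F(4) - F(2)
= 6/4 * 4^4 - 6/4 * 2^4
= 6/4 * (256 - 16)
= 6/4 * 240
= 360 = 360.00

360.00


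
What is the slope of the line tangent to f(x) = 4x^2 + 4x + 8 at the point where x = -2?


The slope of the tangent line equals f'(x) at the point.
f(x) = 4x^2 + 4x + 8
f'(x) = 8x + 4
At x = -2:
f'(-2) = 8 * (-2) + 4
= -16 + 4
= -12

-12


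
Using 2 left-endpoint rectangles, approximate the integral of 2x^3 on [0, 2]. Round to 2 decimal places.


Left Riemann sum uses left endpoints of each subinterval.
Interval: [0, 2], n = 2
dx = (2 - 0) / 2 = 1
Left endpoints: [0, 1]
f values: [0, 2]
Sum = dx * (sum of f values)
= 1 * 2
= 2 = 2.00

2.00


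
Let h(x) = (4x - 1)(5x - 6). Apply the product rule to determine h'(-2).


Let u(x) = 4x - 1 and v(x) = 5x - 6
u'(x) = 4
v'(x) = 5
Product rule: h'(x) = u'(x)*v(x) + u(x)*v'(x)
= 4 * (5x - 6) + (4x - 1) * 5
At x = -2:
u(-2) = 4 * (-2) - 1 = -9
v(-2) = 5 * (-2) - 6 = -16
h'(-2) = 4 * (-16) + (-9) * 5
= -64 - 45
= -109

-109


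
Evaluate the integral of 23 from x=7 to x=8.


The integral of a constant k over [a, b] equals k * (b - a).
integral from 7 to 8 of 23 dx
= 23 * (8 - 7)
= 23 * 1
= 23

23


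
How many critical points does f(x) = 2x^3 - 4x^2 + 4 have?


Find where f'(x) = 0:
f(x) = 2x^3 - 4x^2 + 4
f'(x) = 6x^2 - 8x
This is a quadratic in x. Use the discriminant to count real roots.
Discriminant = (-8)^2 - 4 * 6 * 0
= 64 - 0
= 64
Since discriminant > 0, f'(x) = 0 has 2 real solutions.
Number of critical points: 2

2


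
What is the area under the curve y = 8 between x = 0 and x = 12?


The area under a constant function y = 8 is a rectangle.
Width = 12 - 0 = 12
Height = 8
Area = width * height
= 12 * 8
= 96

96


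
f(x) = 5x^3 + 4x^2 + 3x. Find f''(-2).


First derivative:
f'(x) = 15x^2 + 8x + 3
Second derivative:
f''(x) = 30x + 8
Substitute x = -2:
f''(-2) = 30 * (-2) + 8
= -60 + 8
= -52

-52


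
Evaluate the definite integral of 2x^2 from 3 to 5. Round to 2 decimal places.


Find the antiderivative of 2x^2:
F(x) = 2/3 * x^3
Apply the Fundamental Theorem of Calculus:
F(5) - F(3)
= 2/3 * 5^3 - 2/3 * 3^3
= 2/3 * (125 - 27)
= 2/3 * 98
= 196/3 ≈ 65.33

65.33


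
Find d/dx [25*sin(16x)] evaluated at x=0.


Apply the chain rule to differentiate 25*sin(16x):
d/dx [25*sin(16x)]
= 25 * cos(16x) * d/dx(16x)
= 25 * 16 * cos(16x)
= 400 * cos(16x)
Evaluate at x = 0:
= 400 * cos(0)
= 400 * 1
= 400

400


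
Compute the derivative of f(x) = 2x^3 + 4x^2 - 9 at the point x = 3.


Differentiate f(x) = 2x^3 + 4x^2 - 9 term by term:
f'(x) = 6x^2 + 8x
Substitute x = 3:
f'(3) = 6 * 3^2 + 8 * 3 + 0
= 54 + 24 + 0
= 78

78


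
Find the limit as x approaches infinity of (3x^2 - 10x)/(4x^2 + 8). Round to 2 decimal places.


For limits at infinity with equal-degree polynomials,
we compare leading coefficients.
Numerator leading term: 3x^2
Denominator leading term: 4x^2
Divide both by x^2:
lim = (3 - 10/x) / (4 + 8/x^2)
As x -> infinity, the 1/x and 1/x^2 terms vanish:
= 3/4 = 0.75

0.75


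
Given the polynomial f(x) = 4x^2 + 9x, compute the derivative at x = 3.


Differentiate term by term using power and sum rules:
f(x) = 4x^2 + 9x
f'(x) = 8x + 9
Substitute x = 3:
f'(3) = 8 * 3 + 9
= 24 + 9
= 33

33


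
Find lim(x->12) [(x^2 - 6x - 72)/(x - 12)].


Direct substitution gives 0/0, so we factor the numerator.
Factor: (x^2 - 6x - 72) = (x - 12)(x + 6)
Cancel the common factor (x - 12):
(x^2 - 6x - 72)/(x - 12) = (x + 6)
Now substitute x = 12:
= (12) - (-6) = 18

18


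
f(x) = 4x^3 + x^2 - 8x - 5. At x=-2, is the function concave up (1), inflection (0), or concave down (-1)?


Concavity is determined by the sign of f''(x).
f(x) = 4x^3 + x^2 - 8x - 5
f'(x) = 12x^2 + 2x - 8
f''(x) = 24x + 2
f''(-2) = 24 * (-2) + 2
= -48 + 2
= -46
Since f''(-2) < 0, the function is concave down (-1)

-1


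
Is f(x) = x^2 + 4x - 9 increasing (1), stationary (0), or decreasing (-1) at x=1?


Compute f'(x) to determine behavior:
f'(x) = 2x + 4
f'(1) = 2 * 1 + 4
= 2 + 4
= 6
Since f'(1) > 0, the function is increasing (1)

1


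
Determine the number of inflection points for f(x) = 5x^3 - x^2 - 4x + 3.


Inflection points occur where f''(x) = 0 and concavity changes.
f(x) = 5x^3 - x^2 - 4x + 3
f'(x) = 15x^2 - 2x - 4
f''(x) = 30x - 2
Set f''(x) = 0:
30x - 2 = 0
x = 2 / 30 = 1/15
Since f''(x) is linear (degree 1), it changes sign at this point.
Therefore there is exactly 1 inflection point.

1


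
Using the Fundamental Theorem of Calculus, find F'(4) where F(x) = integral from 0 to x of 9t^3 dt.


By the Fundamental Theorem of Calculus (Part 1):
If F(x) = integral from 0 to x of f(t) dt, then F'(x) = f(x)
Here f(t) = 9t^3
So F'(x) = 9x^3
Evaluate at x = 4:
F'(4) = 9 * 4^3
= 9 * 64
= 576

576


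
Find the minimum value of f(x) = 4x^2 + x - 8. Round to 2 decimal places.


For a quadratic f(x) = ax^2 + bx + c with a > 0, the minimum is at the vertex.
Vertex x-coordinate: x = -b/(2a)
x = -(1) / (2 * 4)
x = -1/8
Substitute back to find the minimum value:
f(-1/8) = 4 * (-1/8)^2 + 1 * (-1/8) - 8
= 1/16 - 1/8 - 8
= -129/16 ≈ -8.06

-8.06


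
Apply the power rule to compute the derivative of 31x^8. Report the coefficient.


We apply the power rule: d/dx [ax^n] = a*n * x^(n-1)
d/dx [31x^8]
= 31 * 8 * x^(8-1)
= 248x^7
The coefficient is 248

248


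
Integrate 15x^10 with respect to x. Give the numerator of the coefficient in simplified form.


Apply the power rule for integration:
integral of ax^n dx = a/(n+1) * x^(n+1) + C
integral of 15x^10 dx
= 15/11 * x^11 + C
The coefficient in lowest terms is 15/11, and its numerator is 15

15


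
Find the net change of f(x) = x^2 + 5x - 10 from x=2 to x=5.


Net change = f(b) - f(a)
f(x) = x^2 + 5x - 10
Compute f(5):
f(5) = 1 * 5^2 + 5 * 5 - 10
= 25 + 25 - 10
= 40
Compute f(2):
f(2) = 1 * 2^2 + 5 * 2 - 10
= 4 + 10 - 10
= 4
Net change = 40 - 4 = 36

36


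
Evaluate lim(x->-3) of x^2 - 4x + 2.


Since polynomials are continuous, we use direct substitution.
lim(x->-3) of x^2 - 4x + 2
= 1 * (-3)^2 - 4 * (-3) + 2
= 9 + 12 + 2
= 23

23


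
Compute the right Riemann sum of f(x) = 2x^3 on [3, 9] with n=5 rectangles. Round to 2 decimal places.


Right Riemann sum uses right endpoints of each subinterval.
Interval: [3, 9], n = 5
dx = (9 - 3) / 5 = 6/5
Right endpoints: [21/5, 27/5, 33/5, 39/5, 9]
f values: [18522/125, 39366/125, 71874/125, 118638/125, 1458]
Sum = dx * (sum of f values)
= 6/5 * 17226/5
= 103356/25 = 4134.24

4134.24


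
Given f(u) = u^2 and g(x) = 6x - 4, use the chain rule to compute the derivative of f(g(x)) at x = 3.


Using the chain rule: (f(g(x)))' = f'(g(x)) * g'(x)
First, find g(3):
g(3) = 6 * 3 - 4 = 14
Next, f'(u) = 2u
And g'(x) = 6
So f'(g(3)) * g'(3)
= 2 * 14 * 6
= 168

168


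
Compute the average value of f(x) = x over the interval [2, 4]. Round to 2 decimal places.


Average value = 1/(b-a) * integral from a to b of f(x) dx
First compute the integral of x:
F(x) = (1/2)x^2
F(4) = 1/2 * 16 + 0 * 4 = 8
F(2) = 1/2 * 4 + 0 * 2 = 2
Integral = 8 - 2 = 6
Average = 6 / (4 - 2) = 6 / 2
= 3 = 3.00

3.00


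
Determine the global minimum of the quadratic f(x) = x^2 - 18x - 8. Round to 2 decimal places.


For a quadratic f(x) = ax^2 + bx + c with a > 0, the minimum is at the vertex.
Vertex x-coordinate: x = -b/(2a)
x = -(-18) / (2 * 1)
x = 18/2 = 9
Substitute back to find the minimum value:
f(9) = 1 * 9^2 - 18 * 9 - 8
= 81 - 162 - 8
= -89 = -89.00

-89.00


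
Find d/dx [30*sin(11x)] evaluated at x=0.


Apply the chain rule to differentiate 30*sin(11x):
d/dx [30*sin(11x)]
= 30 * cos(11x) * d/dx(11x)
= 30 * 11 * cos(11x)
= 330 * cos(11x)
Evaluate at x = 0:
= 330 * cos(0)
= 330 * 1
= 330

330


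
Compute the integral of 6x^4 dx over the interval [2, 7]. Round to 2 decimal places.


Find the antiderivative of 6x^4:
F(x) = 6/5 * x^5
Apply the Fundamental Theorem of Calculus:
F(7) - F(2)
= 6/5 * 7^5 - 6/5 * 2^5
= 6/5 * (16807 - 32)
= 6/5 * 16775
= 20130 = 20130.00

20130.00


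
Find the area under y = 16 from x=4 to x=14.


The area under a constant function y = 16 is a rectangle.
Width = 14 - 4 = 10
Height = 16
Area = width * height
= 10 * 16
= 160

160


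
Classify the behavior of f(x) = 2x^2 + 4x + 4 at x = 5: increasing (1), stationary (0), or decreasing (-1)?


Compute f'(x) to determine behavior:
f'(x) = 4x + 4
f'(5) = 4 * 5 + 4
= 20 + 4
= 24
Since f'(5) > 0, the function is increasing (1)

1


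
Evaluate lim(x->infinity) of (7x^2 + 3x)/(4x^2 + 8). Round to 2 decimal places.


For limits at infinity with equal-degree polynomials,
we compare leading coefficients.
Numerator leading term: 7x^2
Denominator leading term: 4x^2
Divide both by x^2:
lim = (7 + 3/x) / (4 + 8/x^2)
As x -> infinity, the 1/x and 1/x^2 terms vanish:
= 7/4 = 1.75

1.75


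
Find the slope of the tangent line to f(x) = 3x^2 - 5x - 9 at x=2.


The slope of the tangent line equals f'(x) at the point.
f(x) = 3x^2 - 5x - 9
f'(x) = 6x - 5
At x = 2:
f'(2) = 6 * 2 - 5
= 12 - 5
= 7

7


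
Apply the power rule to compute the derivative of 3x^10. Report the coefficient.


We apply the power rule: d/dx [ax^n] = a*n * x^(n-1)
d/dx [3x^10]
= 3 * 10 * x^(10-1)
= 30x^9
The coefficient is 30

30


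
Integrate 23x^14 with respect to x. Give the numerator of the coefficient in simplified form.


Apply the power rule for integration:
integral of ax^n dx = a/(n+1) * x^(n+1) + C
integral of 23x^14 dx
= 23/15 * x^15 + C
The coefficient in lowest terms is 23/15, and its numerator is 23

23


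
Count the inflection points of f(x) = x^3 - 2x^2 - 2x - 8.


Inflection points occur where f''(x) = 0 and concavity changes.
f(x) = x^3 - 2x^2 - 2x - 8
f'(x) = 3x^2 - 4x - 2
f''(x) = 6x - 4
Set f''(x) = 0:
6x - 4 = 0
x = 4 / 6 = 2/3
Since f''(x) is linear (degree 1), it changes sign at this point.
Therefore there is exactly 1 inflection point.

1


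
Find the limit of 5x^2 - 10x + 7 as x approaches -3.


Since polynomials are continuous, we use direct substitution.
lim(x->-3) of 5x^2 - 10x + 7
= 5 * (-3)^2 - 10 * (-3) + 7
= 45 + 30 + 7
= 82

82


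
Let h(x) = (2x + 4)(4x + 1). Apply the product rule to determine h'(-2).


Let u(x) = 2x + 4 and v(x) = 4x + 1
u'(x) = 2
v'(x) = 4
Product rule: h'(x) = u'(x)*v(x) + u(x)*v'(x)
= 2 * (4x + 1) + (2x + 4) * 4
At x = -2:
u(-2) = 2 * (-2) + 4 = 0
v(-2) = 4 * (-2) + 1 = -7
h'(-2) = 2 * (-7) + 0 * 4
= -14 + 0
= -14

-14


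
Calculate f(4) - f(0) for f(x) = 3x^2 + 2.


Net change = f(b) - f(a)
f(x) = 3x^2 + 2
Compute f(4):
f(4) = 3 * 4^2 + 0 * 4 + 2
= 48 + 0 + 2
= 50
Compute f(0):
f(0) = 3 * 0^2 + 0 * 0 + 2
= 0 + 0 + 2
= 2
Net change = 50 - 2 = 48

48


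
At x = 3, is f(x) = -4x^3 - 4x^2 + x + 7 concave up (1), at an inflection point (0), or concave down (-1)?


Concavity is determined by the sign of f''(x).
f(x) = -4x^3 - 4x^2 + x + 7
f'(x) = -12x^2 - 8x + 1
f''(x) = -24x - 8
f''(3) = -24 * 3 - 8
= -72 - 8
= -80
Since f''(3) < 0, the function is concave down (-1)

-1


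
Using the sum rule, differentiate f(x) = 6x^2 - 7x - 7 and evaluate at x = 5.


Differentiate term by term using power and sum rules:
f(x) = 6x^2 - 7x - 7
f'(x) = 12x - 7
Substitute x = 5:
f'(5) = 12 * 5 - 7
= 60 - 7
= 53

53


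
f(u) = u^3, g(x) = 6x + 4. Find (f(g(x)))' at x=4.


Using the chain rule: (f(g(x)))' = f'(g(x)) * g'(x)
First, find g(4):
g(4) = 6 * 4 + 4 = 28
Next, f'(u) = 3u^2
And g'(x) = 6
So f'(g(4)) * g'(4)
= 3 * 28^2 * 6
= 3 * 784 * 6
= 14112

14112


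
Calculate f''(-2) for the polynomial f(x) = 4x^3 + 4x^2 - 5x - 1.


First derivative:
f'(x) = 12x^2 + 8x - 5
Second derivative:
f''(x) = 24x + 8
Substitute x = -2:
f''(-2) = 24 * (-2) + 8
= -48 + 8
= -40

-40


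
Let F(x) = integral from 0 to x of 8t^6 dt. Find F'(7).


By the Fundamental Theorem of Calculus (Part 1):
If F(x) = integral from 0 to x of f(t) dt, then F'(x) = f(x)
Here f(t) = 8t^6
So F'(x) = 8x^6
Evaluate at x = 7:
F'(7) = 8 * 7^6
= 8 * 117649
= 941192

941192


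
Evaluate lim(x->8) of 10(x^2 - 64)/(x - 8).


Direct substitution gives 0/0, so we factor the numerator.
Factor: 10(x^2 - 64) = 10 * (x - 8)(x + 8)
Cancel the common factor (x - 8):
10(x^2 - 64)/(x - 8) = 10 * (x + 8)
Now substitute x = 8:
= 10 * (8 + 8) = 160

160


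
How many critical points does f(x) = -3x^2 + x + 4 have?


Find where f'(x) = 0:
f'(x) = -6x + 1
Set f'(x) = 0:
-6x + 1 = 0
x = -1 / (-6) = 1/6
This is a linear equation in x, so there is exactly one solution.
Number of critical points: 1

1


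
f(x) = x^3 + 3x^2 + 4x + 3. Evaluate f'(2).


Differentiate f(x) = x^3 + 3x^2 + 4x + 3 term by term:
f'(x) = 3x^2 + 6x + 4
Substitute x = 2:
f'(2) = 3 * 2^2 + 6 * 2 + 4
= 12 + 12 + 4
= 28

28


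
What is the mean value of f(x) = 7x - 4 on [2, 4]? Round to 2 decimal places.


Average value = 1/(b-a) * integral from a to b of f(x) dx
First compute the integral of 7x - 4:
F(x) = (7/2)x^2 - 4x
F(4) = 7/2 * 16 - 4 * 4 = 40
F(2) = 7/2 * 4 - 4 * 2 = 6
Integral = 40 - 6 = 34
Average = 34 / (4 - 2) = 34 / 2
= 17 = 17.00

17.00


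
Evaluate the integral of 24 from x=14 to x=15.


The integral of a constant k over [a, b] equals k * (b - a).
integral from 14 to 15 of 24 dx
= 24 * (15 - 14)
= 24 * 1
= 24

24


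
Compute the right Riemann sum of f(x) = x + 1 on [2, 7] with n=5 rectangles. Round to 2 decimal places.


Right Riemann sum uses right endpoints of each subinterval.
Interval: [2, 7], n = 5
dx = (7 - 2) / 5 = 1
Right endpoints: [3, 4, 5, 6, 7]
f values: [4, 5, 6, 7, 8]
Sum = dx * (sum of f values)
= 1 * 30
= 30 = 30.00

30.00


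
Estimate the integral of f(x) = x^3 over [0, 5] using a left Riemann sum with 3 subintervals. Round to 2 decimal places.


Left Riemann sum uses left endpoints of each subinterval.
Interval: [0, 5], n = 3
dx = (5 - 0) / 3 = 5/3
Left endpoints: [0, 5/3, 10/3]
f values: [0, 125/27, 1000/27]
Sum = dx * (sum of f values)
= 5/3 * 125/3
= 625/9 ≈ 69.44

69.44


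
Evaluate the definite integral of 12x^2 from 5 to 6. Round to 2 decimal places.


Find the antiderivative of 12x^2:
F(x) = 12/3 * x^3
Apply the Fundamental Theorem of Calculus:
F(6) - F(5)
= 12/3 * 6^3 - 12/3 * 5^3
= 12/3 * (216 - 125)
= 12/3 * 91
= 364 = 364.00

364.00


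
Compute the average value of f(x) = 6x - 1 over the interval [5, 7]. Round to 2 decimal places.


Average value = 1/(b-a) * integral from a to b of f(x) dx
First compute the integral of 6x - 1:
F(x) = 3x^2 - x
F(7) = 3 * 49 - 1 * 7 = 140
F(5) = 3 * 25 - 1 * 5 = 70
Integral = 140 - 70 = 70
Average = 70 / (7 - 5) = 70 / 2
= 35 = 35.00

35.00


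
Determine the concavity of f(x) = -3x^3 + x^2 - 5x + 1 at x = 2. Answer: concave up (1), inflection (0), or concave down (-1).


Concavity is determined by the sign of f''(x).
f(x) = -3x^3 + x^2 - 5x + 1
f'(x) = -9x^2 + 2x - 5
f''(x) = -18x + 2
f''(2) = -18 * 2 + 2
= -36 + 2
= -34
Since f''(2) < 0, the function is concave down (-1)

-1


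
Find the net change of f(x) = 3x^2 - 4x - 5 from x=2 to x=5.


Net change = f(b) - f(a)
f(x) = 3x^2 - 4x - 5
Compute f(5):
f(5) = 3 * 5^2 - 4 * 5 - 5
= 75 - 20 - 5
= 50
Compute f(2):
f(2) = 3 * 2^2 - 4 * 2 - 5
= 12 - 8 - 5
= -1
Net change = 50 - (-1) = 51

51


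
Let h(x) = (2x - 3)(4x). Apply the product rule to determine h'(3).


Let u(x) = 2x - 3 and v(x) = 4x
u'(x) = 2
v'(x) = 4
Product rule: h'(x) = u'(x)*v(x) + u(x)*v'(x)
= 2 * (4x) + (2x - 3) * 4
At x = 3:
u(3) = 2 * 3 - 3 = 3
v(3) = 4 * 3 + 0 = 12
h'(3) = 2 * 12 + 3 * 4
= 24 + 12
= 36

36


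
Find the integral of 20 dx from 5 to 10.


The integral of a constant k over [a, b] equals k * (b - a).
integral from 5 to 10 of 20 dx
= 20 * (10 - 5)
= 20 * 5
= 100

100


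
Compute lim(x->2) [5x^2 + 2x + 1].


Since polynomials are continuous, we use direct substitution.
lim(x->2) of 5x^2 + 2x + 1
= 5 * 2^2 + 2 * 2 + 1
= 20 + 4 + 1
= 25

25


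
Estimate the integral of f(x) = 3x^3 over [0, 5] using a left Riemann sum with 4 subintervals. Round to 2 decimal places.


Left Riemann sum uses left endpoints of each subinterval.
Interval: [0, 5], n = 4
dx = (5 - 0) / 4 = 5/4
Left endpoints: [0, 5/4, 5/2, 15/4]
f values: [0, 375/64, 375/8, 10125/64]
Sum = dx * (sum of f values)
= 5/4 * 3375/16
= 16875/64 ≈ 263.67

263.67


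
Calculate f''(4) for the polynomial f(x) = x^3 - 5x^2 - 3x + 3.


First derivative:
f'(x) = 3x^2 - 10x - 3
Second derivative:
f''(x) = 6x - 10
Substitute x = 4:
f''(4) = 6 * 4 - 10
= 24 - 10
= 14

14


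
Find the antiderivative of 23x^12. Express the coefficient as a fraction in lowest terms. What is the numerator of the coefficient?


Apply the power rule for integration:
integral of ax^n dx = a/(n+1) * x^(n+1) + C
integral of 23x^12 dx
= 23/13 * x^13 + C
The coefficient in lowest terms is 23/13, and its numerator is 23

23


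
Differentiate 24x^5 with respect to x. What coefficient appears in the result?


We apply the power rule: d/dx [ax^n] = a*n * x^(n-1)
d/dx [24x^5]
= 24 * 5 * x^(5-1)
= 120x^4
The coefficient is 120

120


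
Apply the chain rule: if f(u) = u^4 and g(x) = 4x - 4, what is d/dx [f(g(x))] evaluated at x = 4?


Using the chain rule: (f(g(x)))' = f'(g(x)) * g'(x)
First, find g(4):
g(4) = 4 * 4 - 4 = 12
Next, f'(u) = 4u^3
And g'(x) = 4
So f'(g(4)) * g'(4)
= 4 * 12^3 * 4
= 4 * 1728 * 4
= 27648

27648


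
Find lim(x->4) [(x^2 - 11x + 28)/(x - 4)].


Direct substitution gives 0/0, so we factor the numerator.
Factor: (x^2 - 11x + 28) = (x - 4)(x - 7)
Cancel the common factor (x - 4):
(x^2 - 11x + 28)/(x - 4) = (x - 7)
Now substitute x = 4:
= (4) - (7) = -3

-3


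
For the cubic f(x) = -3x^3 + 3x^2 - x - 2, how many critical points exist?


Find where f'(x) = 0:
f(x) = -3x^3 + 3x^2 - x - 2
f'(x) = -9x^2 + 6x - 1
This is a quadratic in x. Use the discriminant to count real roots.
Discriminant = (6)^2 - 4 * (-9) * (-1)
= 36 - 36
= 0
Since discriminant = 0, f'(x) = 0 has exactly 1 real solution.
Number of critical points: 1

1


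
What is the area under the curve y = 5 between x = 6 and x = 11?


The area under a constant function y = 5 is a rectangle.
Width = 11 - 6 = 5
Height = 5
Area = width * height
= 5 * 5
= 25

25


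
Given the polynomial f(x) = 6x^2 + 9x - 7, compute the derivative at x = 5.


Differentiate term by term using power and sum rules:
f(x) = 6x^2 + 9x - 7
f'(x) = 12x + 9
Substitute x = 5:
f'(5) = 12 * 5 + 9
= 60 + 9
= 69

69


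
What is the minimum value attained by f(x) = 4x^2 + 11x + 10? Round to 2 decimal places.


For a quadratic f(x) = ax^2 + bx + c with a > 0, the minimum is at the vertex.
Vertex x-coordinate: x = -b/(2a)
x = -(11) / (2 * 4)
x = -11/8
Substitute back to find the minimum value:
f(-11/8) = 4 * (-11/8)^2 + 11 * (-11/8) + 10
= 121/16 - 121/8 + 10
= 39/16 ≈ 2.44

2.44


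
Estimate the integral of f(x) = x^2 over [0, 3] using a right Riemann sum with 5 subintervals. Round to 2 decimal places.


Right Riemann sum uses right endpoints of each subinterval.
Interval: [0, 3], n = 5
dx = (3 - 0) / 5 = 3/5
Right endpoints: [3/5, 6/5, 9/5, 12/5, 3]
f values: [9/25, 36/25, 81/25, 144/25, 9]
Sum = dx * (sum of f values)
= 3/5 * 99/5
= 297/25 = 11.88

11.88


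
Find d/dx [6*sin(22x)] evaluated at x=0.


Apply the chain rule to differentiate 6*sin(22x):
d/dx [6*sin(22x)]
= 6 * cos(22x) * d/dx(22x)
= 6 * 22 * cos(22x)
= 132 * cos(22x)
Evaluate at x = 0:
= 132 * cos(0)
= 132 * 1
= 132

132


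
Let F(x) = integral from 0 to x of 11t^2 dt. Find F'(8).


By the Fundamental Theorem of Calculus (Part 1):
If F(x) = integral from 0 to x of f(t) dt, then F'(x) = f(x)
Here f(t) = 11t^2
So F'(x) = 11x^2
Evaluate at x = 8:
F'(8) = 11 * 8^2
= 11 * 64
= 704

704


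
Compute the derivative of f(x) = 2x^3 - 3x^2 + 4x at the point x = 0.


Differentiate f(x) = 2x^3 - 3x^2 + 4x term by term:
f'(x) = 6x^2 - 6x + 4
Substitute x = 0:
f'(0) = 6 * 0^2 - 6 * 0 + 4
= 0 + 0 + 4
= 4

4


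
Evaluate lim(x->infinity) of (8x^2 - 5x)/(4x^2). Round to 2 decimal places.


For limits at infinity with equal-degree polynomials,
we compare leading coefficients.
Numerator leading term: 8x^2
Denominator leading term: 4x^2
Divide both by x^2:
lim = (8 - 5/x) / (4)
As x -> infinity, the 1/x and 1/x^2 terms vanish:
= 8/4 = 2 = 2.00

2.00


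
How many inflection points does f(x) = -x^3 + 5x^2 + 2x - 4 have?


Inflection points occur where f''(x) = 0 and concavity changes.
f(x) = -x^3 + 5x^2 + 2x - 4
f'(x) = -3x^2 + 10x + 2
f''(x) = -6x + 10
Set f''(x) = 0:
-6x + 10 = 0
x = -10 / (-6) = 5/3
Since f''(x) is linear (degree 1), it changes sign at this point.
Therefore there is exactly 1 inflection point.

1


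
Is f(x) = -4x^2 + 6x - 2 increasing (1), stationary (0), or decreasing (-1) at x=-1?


Compute f'(x) to determine behavior:
f'(x) = -8x + 6
f'(-1) = -8 * (-1) + 6
= 8 + 6
= 14
Since f'(-1) > 0, the function is increasing (1)

1


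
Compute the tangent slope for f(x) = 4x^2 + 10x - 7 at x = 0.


The slope of the tangent line equals f'(x) at the point.
f(x) = 4x^2 + 10x - 7
f'(x) = 8x + 10
At x = 0:
f'(0) = 8 * 0 + 10
= 0 + 10
= 10

10


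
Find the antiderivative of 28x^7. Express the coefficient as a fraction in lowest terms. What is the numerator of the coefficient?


Apply the power rule for integration:
integral of ax^n dx = a/(n+1) * x^(n+1) + C
integral of 28x^7 dx
= 28/8 * x^8 + C
= 7/2 * x^8 + C
The coefficient in lowest terms is 7/2, and its numerator is 7

7


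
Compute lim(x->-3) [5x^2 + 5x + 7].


Since polynomials are continuous, we use direct substitution.
lim(x->-3) of 5x^2 + 5x + 7
= 5 * (-3)^2 + 5 * (-3) + 7
= 45 - 15 + 7
= 37

37


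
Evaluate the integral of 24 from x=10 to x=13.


The integral of a constant k over [a, b] equals k * (b - a).
integral from 10 to 13 of 24 dx
= 24 * (13 - 10)
= 24 * 3
= 72

72


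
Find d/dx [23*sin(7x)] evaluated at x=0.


Apply the chain rule to differentiate 23*sin(7x):
d/dx [23*sin(7x)]
= 23 * cos(7x) * d/dx(7x)
= 23 * 7 * cos(7x)
= 161 * cos(7x)
Evaluate at x = 0:
= 161 * cos(0)
= 161 * 1
= 161

161


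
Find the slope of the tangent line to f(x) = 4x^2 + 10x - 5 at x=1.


The slope of the tangent line equals f'(x) at the point.
f(x) = 4x^2 + 10x - 5
f'(x) = 8x + 10
At x = 1:
f'(1) = 8 * 1 + 10
= 8 + 10
= 18

18


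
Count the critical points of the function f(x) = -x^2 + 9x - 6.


Find where f'(x) = 0:
f'(x) = -2x + 9
Set f'(x) = 0:
-2x + 9 = 0
x = -9 / (-2) = 9/2
This is a linear equation in x, so there is exactly one solution.
Number of critical points: 1

1


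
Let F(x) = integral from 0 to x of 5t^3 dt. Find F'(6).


By the Fundamental Theorem of Calculus (Part 1):
If F(x) = integral from 0 to x of f(t) dt, then F'(x) = f(x)
Here f(t) = 5t^3
So F'(x) = 5x^3
Evaluate at x = 6:
F'(6) = 5 * 6^3
= 5 * 216
= 1080

1080


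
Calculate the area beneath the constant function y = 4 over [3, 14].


The area under a constant function y = 4 is a rectangle.
Width = 14 - 3 = 11
Height = 4
Area = width * height
= 11 * 4
= 44

44


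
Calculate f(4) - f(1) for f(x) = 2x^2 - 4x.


Net change = f(b) - f(a)
f(x) = 2x^2 - 4x
Compute f(4):
f(4) = 2 * 4^2 - 4 * 4 + 0
= 32 - 16 + 0
= 16
Compute f(1):
f(1) = 2 * 1^2 - 4 * 1 + 0
= 2 - 4 + 0
= -2
Net change = 16 - (-2) = 18

18


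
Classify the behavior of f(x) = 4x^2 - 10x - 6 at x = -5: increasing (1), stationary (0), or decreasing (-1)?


Compute f'(x) to determine behavior:
f'(x) = 8x - 10
f'(-5) = 8 * (-5) - 10
= -40 - 10
= -50
Since f'(-5) < 0, the function is decreasing (-1)

-1


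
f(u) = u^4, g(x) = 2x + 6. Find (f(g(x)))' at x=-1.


Using the chain rule: (f(g(x)))' = f'(g(x)) * g'(x)
First, find g(-1):
g(-1) = 2 * (-1) + 6 = 4
Next, f'(u) = 4u^3
And g'(x) = 2
So f'(g(-1)) * g'(-1)
= 4 * 4^3 * 2
= 4 * 64 * 2
= 512

512


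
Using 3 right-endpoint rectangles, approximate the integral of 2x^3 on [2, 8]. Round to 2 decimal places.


Right Riemann sum uses right endpoints of each subinterval.
Interval: [2, 8], n = 3
dx = (8 - 2) / 3 = 2
Right endpoints: [4, 6, 8]
f values: [128, 432, 1024]
Sum = dx * (sum of f values)
= 2 * 1584
= 3168 = 3168.00

3168.00


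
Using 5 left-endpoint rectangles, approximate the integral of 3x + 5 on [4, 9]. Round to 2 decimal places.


Left Riemann sum uses left endpoints of each subinterval.
Interval: [4, 9], n = 5
dx = (9 - 4) / 5 = 1
Left endpoints: [4, 5, 6, 7, 8]
f values: [17, 20, 23, 26, 29]
Sum = dx * (sum of f values)
= 1 * 115
= 115 = 115.00

115.00


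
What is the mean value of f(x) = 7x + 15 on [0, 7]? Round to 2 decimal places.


Average value = 1/(b-a) * integral from a to b of f(x) dx
First compute the integral of 7x + 15:
F(x) = (7/2)x^2 + 15x
F(7) = 7/2 * 49 + 15 * 7 = 553/2
F(0) = 7/2 * 0 + 15 * 0 = 0
Integral = 553/2 - 0 = 553/2
Average = (553/2) / (7 - 0) = (553/2) / 7
= 79/2 = 39.50

39.50


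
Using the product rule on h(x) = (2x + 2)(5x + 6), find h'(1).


Let u(x) = 2x + 2 and v(x) = 5x + 6
u'(x) = 2
v'(x) = 5
Product rule: h'(x) = u'(x)*v(x) + u(x)*v'(x)
= 2 * (5x + 6) + (2x + 2) * 5
At x = 1:
u(1) = 2 * 1 + 2 = 4
v(1) = 5 * 1 + 6 = 11
h'(1) = 2 * 11 + 4 * 5
= 22 + 20
= 42

42


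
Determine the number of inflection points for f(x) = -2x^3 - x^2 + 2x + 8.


Inflection points occur where f''(x) = 0 and concavity changes.
f(x) = -2x^3 - x^2 + 2x + 8
f'(x) = -6x^2 - 2x + 2
f''(x) = -12x - 2
Set f''(x) = 0:
-12x - 2 = 0
x = 2 / (-12) = -1/6
Since f''(x) is linear (degree 1), it changes sign at this point.
Therefore there is exactly 1 inflection point.

1


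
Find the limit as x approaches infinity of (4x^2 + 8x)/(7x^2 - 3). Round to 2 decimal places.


For limits at infinity with equal-degree polynomials,
we compare leading coefficients.
Numerator leading term: 4x^2
Denominator leading term: 7x^2
Divide both by x^2:
lim = (4 + 8/x) / (7 - 3/x^2)
As x -> infinity, the 1/x and 1/x^2 terms vanish:
= 4/7 ≈ 0.57

0.57


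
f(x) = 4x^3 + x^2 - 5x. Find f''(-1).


First derivative:
f'(x) = 12x^2 + 2x - 5
Second derivative:
f''(x) = 24x + 2
Substitute x = -1:
f''(-1) = 24 * (-1) + 2
= -24 + 2
= -22

-22


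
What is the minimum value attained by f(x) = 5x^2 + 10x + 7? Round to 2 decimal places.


For a quadratic f(x) = ax^2 + bx + c with a > 0, the minimum is at the vertex.
Vertex x-coordinate: x = -b/(2a)
x = -(10) / (2 * 5)
x = -10/10 = -1
Substitute back to find the minimum value:
f(-1) = 5 * (-1)^2 + 10 * (-1) + 7
= 5 - 10 + 7
= 2 = 2.00

2.00


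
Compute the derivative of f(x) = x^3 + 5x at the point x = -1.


Differentiate f(x) = x^3 + 5x term by term:
f'(x) = 3x^2 + 5
Substitute x = -1:
f'(-1) = 3 * (-1)^2 + 0 * (-1) + 5
= 3 + 0 + 5
= 8

8


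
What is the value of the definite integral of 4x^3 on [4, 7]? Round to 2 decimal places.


Find the antiderivative of 4x^3:
F(x) = 4/4 * x^4
Apply the Fundamental Theorem of Calculus:
F(7) - F(4)
= 4/4 * 7^4 - 4/4 * 4^4
= 4/4 * (2401 - 256)
= 4/4 * 2145
= 2145 = 2145.00

2145.00


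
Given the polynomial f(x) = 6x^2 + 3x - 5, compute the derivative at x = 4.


Differentiate term by term using power and sum rules:
f(x) = 6x^2 + 3x - 5
f'(x) = 12x + 3
Substitute x = 4:
f'(4) = 12 * 4 + 3
= 48 + 3
= 51

51


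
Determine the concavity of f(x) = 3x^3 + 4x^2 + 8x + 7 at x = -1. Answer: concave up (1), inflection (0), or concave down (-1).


Concavity is determined by the sign of f''(x).
f(x) = 3x^3 + 4x^2 + 8x + 7
f'(x) = 9x^2 + 8x + 8
f''(x) = 18x + 8
f''(-1) = 18 * (-1) + 8
= -18 + 8
= -10
Since f''(-1) < 0, the function is concave down (-1)

-1


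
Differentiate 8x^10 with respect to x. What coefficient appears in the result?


We apply the power rule: d/dx [ax^n] = a*n * x^(n-1)
d/dx [8x^10]
= 8 * 10 * x^(10-1)
= 80x^9
The coefficient is 80

80


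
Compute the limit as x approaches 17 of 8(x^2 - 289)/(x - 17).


Direct substitution gives 0/0, so we factor the numerator.
Factor: 8(x^2 - 289) = 8 * (x - 17)(x + 17)
Cancel the common factor (x - 17):
8(x^2 - 289)/(x - 17) = 8 * (x + 17)
Now substitute x = 17:
= 8 * (17 + 17) = 272

272


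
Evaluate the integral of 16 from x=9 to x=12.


The integral of a constant k over [a, b] equals k * (b - a).
integral from 9 to 12 of 16 dx
= 16 * (12 - 9)
= 16 * 3
= 48

48


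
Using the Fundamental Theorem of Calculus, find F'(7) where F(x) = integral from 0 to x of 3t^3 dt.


By the Fundamental Theorem of Calculus (Part 1):
If F(x) = integral from 0 to x of f(t) dt, then F'(x) = f(x)
Here f(t) = 3t^3
So F'(x) = 3x^3
Evaluate at x = 7:
F'(7) = 3 * 7^3
= 3 * 343
= 1029

1029


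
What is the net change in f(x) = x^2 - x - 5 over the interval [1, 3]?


Net change = f(b) - f(a)
f(x) = x^2 - x - 5
Compute f(3):
f(3) = 1 * 3^2 - 1 * 3 - 5
= 9 - 3 - 5
= 1
Compute f(1):
f(1) = 1 * 1^2 - 1 * 1 - 5
= 1 - 1 - 5
= -5
Net change = 1 - (-5) = 6

6


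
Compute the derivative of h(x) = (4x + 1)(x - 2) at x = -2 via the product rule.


Let u(x) = 4x + 1 and v(x) = x - 2
u'(x) = 4
v'(x) = 1
Product rule: h'(x) = u'(x)*v(x) + u(x)*v'(x)
= 4 * (x - 2) + (4x + 1) * 1
At x = -2:
u(-2) = 4 * (-2) + 1 = -7
v(-2) = 1 * (-2) - 2 = -4
h'(-2) = 4 * (-4) + (-7) * 1
= -16 - 7
= -23

-23


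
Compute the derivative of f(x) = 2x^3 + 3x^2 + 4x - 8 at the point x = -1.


Differentiate f(x) = 2x^3 + 3x^2 + 4x - 8 term by term:
f'(x) = 6x^2 + 6x + 4
Substitute x = -1:
f'(-1) = 6 * (-1)^2 + 6 * (-1) + 4
= 6 - 6 + 4
= 4

4


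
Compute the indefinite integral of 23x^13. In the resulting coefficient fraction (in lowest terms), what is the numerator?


Apply the power rule for integration:
integral of ax^n dx = a/(n+1) * x^(n+1) + C
integral of 23x^13 dx
= 23/14 * x^14 + C
The coefficient in lowest terms is 23/14, and its numerator is 23

23


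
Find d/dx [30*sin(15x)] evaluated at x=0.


Apply the chain rule to differentiate 30*sin(15x):
d/dx [30*sin(15x)]
= 30 * cos(15x) * d/dx(15x)
= 30 * 15 * cos(15x)
= 450 * cos(15x)
Evaluate at x = 0:
= 450 * cos(0)
= 450 * 1
= 450

450


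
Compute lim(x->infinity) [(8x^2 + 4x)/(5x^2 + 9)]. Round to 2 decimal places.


For limits at infinity with equal-degree polynomials,
we compare leading coefficients.
Numerator leading term: 8x^2
Denominator leading term: 5x^2
Divide both by x^2:
lim = (8 + 4/x) / (5 + 9/x^2)
As x -> infinity, the 1/x and 1/x^2 terms vanish:
= 8/5 = 1.60

1.60


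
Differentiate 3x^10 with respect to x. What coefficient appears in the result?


We apply the power rule: d/dx [ax^n] = a*n * x^(n-1)
d/dx [3x^10]
= 3 * 10 * x^(10-1)
= 30x^9
The coefficient is 30

30


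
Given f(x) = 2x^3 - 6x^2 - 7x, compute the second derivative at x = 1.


First derivative:
f'(x) = 6x^2 - 12x - 7
Second derivative:
f''(x) = 12x - 12
Substitute x = 1:
f''(1) = 12 * 1 - 12
= 12 - 12
= 0

0


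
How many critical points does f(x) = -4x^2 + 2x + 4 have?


Find where f'(x) = 0:
f'(x) = -8x + 2
Set f'(x) = 0:
-8x + 2 = 0
x = -2 / (-8) = 1/4
This is a linear equation in x, so there is exactly one solution.
Number of critical points: 1

1


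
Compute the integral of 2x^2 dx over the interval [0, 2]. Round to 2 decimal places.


Find the antiderivative of 2x^2:
F(x) = 2/3 * x^3
Apply the Fundamental Theorem of Calculus:
F(2) - F(0)
= 2/3 * 2^3 - 2/3 * 0^3
= 2/3 * (8 - 0)
= 2/3 * 8
= 16/3 ≈ 5.33

5.33


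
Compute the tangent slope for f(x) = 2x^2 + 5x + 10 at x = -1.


The slope of the tangent line equals f'(x) at the point.
f(x) = 2x^2 + 5x + 10
f'(x) = 4x + 5
At x = -1:
f'(-1) = 4 * (-1) + 5
= -4 + 5
= 1

1


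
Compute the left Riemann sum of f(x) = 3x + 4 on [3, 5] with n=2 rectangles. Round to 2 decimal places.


Left Riemann sum uses left endpoints of each subinterval.
Interval: [3, 5], n = 2
dx = (5 - 3) / 2 = 1
Left endpoints: [3, 4]
f values: [13, 16]
Sum = dx * (sum of f values)
= 1 * 29
= 29 = 29.00

29.00


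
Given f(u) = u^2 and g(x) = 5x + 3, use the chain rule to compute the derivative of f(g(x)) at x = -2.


Using the chain rule: (f(g(x)))' = f'(g(x)) * g'(x)
First, find g(-2):
g(-2) = 5 * (-2) + 3 = -7
Next, f'(u) = 2u
And g'(x) = 5
So f'(g(-2)) * g'(-2)
= 2 * (-7) * 5
= -70

-70


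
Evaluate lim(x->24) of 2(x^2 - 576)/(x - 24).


Direct substitution gives 0/0, so we factor the numerator.
Factor: 2(x^2 - 576) = 2 * (x - 24)(x + 24)
Cancel the common factor (x - 24):
2(x^2 - 576)/(x - 24) = 2 * (x + 24)
Now substitute x = 24:
= 2 * (24 + 24) = 96

96


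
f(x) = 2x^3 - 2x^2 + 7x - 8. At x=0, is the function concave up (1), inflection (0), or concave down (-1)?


Concavity is determined by the sign of f''(x).
f(x) = 2x^3 - 2x^2 + 7x - 8
f'(x) = 6x^2 - 4x + 7
f''(x) = 12x - 4
f''(0) = 12 * 0 - 4
= 0 - 4
= -4
Since f''(0) < 0, the function is concave down (-1)

-1


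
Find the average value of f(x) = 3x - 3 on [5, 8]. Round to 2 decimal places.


Average value = 1/(b-a) * integral from a to b of f(x) dx
First compute the integral of 3x - 3:
F(x) = (3/2)x^2 - 3x
F(8) = 3/2 * 64 - 3 * 8 = 72
F(5) = 3/2 * 25 - 3 * 5 = 45/2
Integral = 72 - 45/2 = 99/2
Average = (99/2) / (8 - 5) = (99/2) / 3
= 33/2 = 16.50

16.50


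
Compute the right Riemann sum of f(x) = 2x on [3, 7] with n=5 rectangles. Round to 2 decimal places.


Right Riemann sum uses right endpoints of each subinterval.
Interval: [3, 7], n = 5
dx = (7 - 3) / 5 = 4/5
Right endpoints: [19/5, 23/5, 27/5, 31/5, 7]
f values: [38/5, 46/5, 54/5, 62/5, 14]
Sum = dx * (sum of f values)
= 4/5 * 54
= 216/5 = 43.20

43.20


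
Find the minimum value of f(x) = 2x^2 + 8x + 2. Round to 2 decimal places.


For a quadratic f(x) = ax^2 + bx + c with a > 0, the minimum is at the vertex.
Vertex x-coordinate: x = -b/(2a)
x = -(8) / (2 * 2)
x = -8/4 = -2
Substitute back to find the minimum value:
f(-2) = 2 * (-2)^2 + 8 * (-2) + 2
= 8 - 16 + 2
= -6 = -6.00

-6.00


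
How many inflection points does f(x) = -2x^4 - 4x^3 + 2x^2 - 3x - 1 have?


Inflection points occur where f''(x) = 0 and concavity changes.
f(x) = -2x^4 - 4x^3 + 2x^2 - 3x - 1
f'(x) = -8x^3 - 12x^2 + 4x - 3
f''(x) = -24x^2 - 24x + 4
This is a quadratic in x. Use the discriminant to count real roots.
Discriminant = (-24)^2 - 4 * (-24) * 4
= 576 - (-384)
= 960
Since discriminant > 0, f''(x) = 0 has 2 distinct real solutions.
A quadratic with two distinct real roots changes sign at each root, so concavity changes at both.
Number of inflection points: 2

2


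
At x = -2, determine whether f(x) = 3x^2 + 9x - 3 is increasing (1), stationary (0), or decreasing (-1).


Compute f'(x) to determine behavior:
f'(x) = 6x + 9
f'(-2) = 6 * (-2) + 9
= -12 + 9
= -3
Since f'(-2) < 0, the function is decreasing (-1)

-1


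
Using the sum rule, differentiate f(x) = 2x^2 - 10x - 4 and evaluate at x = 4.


Differentiate term by term using power and sum rules:
f(x) = 2x^2 - 10x - 4
f'(x) = 4x - 10
Substitute x = 4:
f'(4) = 4 * 4 - 10
= 16 - 10
= 6

6
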